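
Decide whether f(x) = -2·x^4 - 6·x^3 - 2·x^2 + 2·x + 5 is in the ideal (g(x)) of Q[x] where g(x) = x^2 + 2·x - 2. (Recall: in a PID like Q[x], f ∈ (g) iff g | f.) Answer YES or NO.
In Q[x] the ideal (g) consists of all multiples of g, so f ∈ (g) iff g | f, i.e. iff the remainder of f on division by g is 0. Divide f by g (g is monic, so eliminate the leading term of the running remainder at each step):
  leading term -2·x^4: subtract (-2·x^2)·g(x) = -2·x^4 - 4·x^3 + 4·x^2, leaving -2·x^3 - 6·x^2 + 2·x + 5
  leading term -2·x^3: subtract (-2·x)·g(x) = -2·x^3 - 4·x^2 + 4·x, leaving -2·x^2 - 2·x + 5
  leading term -2·x^2: subtract (-2)·g(x) = -2·x^2 - 4·x + 4, leaving 2·x + 1
The remainder r(x) = 2·x + 1 ≠ 0 (and deg r < deg g), so g ∤ f, i.e. f ∉ (g).

Final answer: NO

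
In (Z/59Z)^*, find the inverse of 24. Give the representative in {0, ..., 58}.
Apply the extended Euclidean algorithm to (59, 24), tracking rows (r, s, t) with s·59 + t·24 = r. Each division r_prev = q·r_cur + r_new produces the new row as (previous row) − q·(current row):
  row A: (59, 1, 0)   [1·59 + 0·24 = 59]
  row B: (24, 0, 1)   [0·59 + 1·24 = 24]
  59 = 2·24 + 11   → row C = row A − 2·row B = (11, 1, −2)   [check: 1·59 − 2·24 = 11]
  24 = 2·11 + 2   → row D = row B − 2·row C = (2, −2, 5)   [check: −2·59 + 5·24 = 2]
  11 = 5·2 + 1   → row E = row C − 5·row D = (1, 11, −27)   [check: 11·59 − 27·24 = 1]
  2 = 2·1 + 0   → remainder 0, stop. gcd = 1 (last nonzero row E).
The gcd is 1, so 24 is invertible mod 59. The last nonzero row gives 11·59 − 27·24 = 1, so t = −27. So 24^(−1) ≡ −27 ≡ 32 (mod 59). Verify: 24 · 32 = 768 ≡ 1 (mod 59). ✓

Final answer: 24^(−1) ≡ 32 (mod 59)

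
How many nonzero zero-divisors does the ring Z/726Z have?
Z/726Z has 505 nonzero zero-divisors

In Z/726Z each nonzero element is either a unit (gcd with 726 is 1) or a zero-divisor (gcd > 1). The number of units is φ(726): factorise 726 = 2 · 3 · 11^2, so φ(726) = (2 − 1) · (3 − 1) · (11^2 − 11^1) = 1 · 2 · 110 = 220. The nonzero elements number 726 − 1 = 725. Hence the nonzero zero-divisors number 725 − 220 = 505.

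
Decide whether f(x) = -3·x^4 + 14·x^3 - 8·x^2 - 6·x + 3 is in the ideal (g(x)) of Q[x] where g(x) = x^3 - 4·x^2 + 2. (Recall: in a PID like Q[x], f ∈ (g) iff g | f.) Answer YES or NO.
In Q[x] the ideal (g) consists of all multiples of g, so f ∈ (g) iff g | f, i.e. iff the remainder of f on division by g is 0. Divide f by g (g is monic, so eliminate the leading term of the running remainder at each step):
  leading term -3·x^4: subtract (-3·x)·g(x) = -3·x^4 + 12·x^3 - 6·x, leaving 2·x^3 - 8·x^2 + 3
  leading term 2·x^3: subtract (2)·g(x) = 2·x^3 - 8·x^2 + 4, leaving -1
The remainder r(x) = -1 ≠ 0 (and deg r < deg g), so g ∤ f, i.e. f ∉ (g).

Final answer: NO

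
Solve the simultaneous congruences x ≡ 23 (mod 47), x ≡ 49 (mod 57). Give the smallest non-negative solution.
x ≡ 2044 (mod 2679); the representative in [0, 2679) is 2044

The moduli 47, 57 are pairwise coprime, so by the CRT there is a unique solution mod 47·57 = 2679.
Solve by successive substitution. Start with x ≡ 23 (mod 47).
  Combine with x ≡ 49 (mod 57): write x = 23 + 47·t and require 23 + 47·t ≡ 49 (mod 57), i.e. 47·t ≡ 49 − 23 ≡ 26 (mod 57). Since 47^(−1) ≡ 17 (mod 57), t ≡ 17·26 ≡ 43 (mod 57). So x ≡ 23 + 47·43 = 2044 (mod 2679).
Unique solution in [0, 2679): x = 2044.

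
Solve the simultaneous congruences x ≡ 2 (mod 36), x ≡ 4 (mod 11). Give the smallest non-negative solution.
x ≡ 290 (mod 396); the representative in [0, 396) is 290

The moduli 36, 11 are pairwise coprime, so by the CRT there is a unique solution mod 36·11 = 396.
Solve by successive substitution. Start with x ≡ 2 (mod 36).
  Combine with x ≡ 4 (mod 11): write x = 2 + 36·t and require 2 + 36·t ≡ 4 (mod 11), i.e. 36·t ≡ 4 − 2 ≡ 2 (mod 11). Since 36^(−1) ≡ 4 (mod 11) (36 ≡ 3 (mod 11)), t ≡ 4·2 ≡ 8 (mod 11). So x ≡ 2 + 36·8 = 290 (mod 396).
Unique solution in [0, 396): x = 290.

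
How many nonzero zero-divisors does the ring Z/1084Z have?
In Z/1084Z each nonzero element is either a unit (gcd with 1084 is 1) or a zero-divisor (gcd > 1). The number of units is φ(1084): factorise 1084 = 2^2 · 271, so φ(1084) = (2^2 − 2^1) · (271 − 1) = 2 · 270 = 540. The nonzero elements number 1084 − 1 = 1083. Hence the nonzero zero-divisors number 1083 − 540 = 543.

Final answer: Z/1084Z has 543 nonzero zero-divisors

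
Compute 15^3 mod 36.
27

Use repeated squaring. Binary(3) = 11. Walk through the bits of the exponent 3 left-to-right: at each bit after the leading one, square the running value, then multiply by 15 if the bit is 1 (always reducing mod 36):
  bit 1 = 1 (leading): start with 15.
  bit 2 = 1: square 15^2 = 225 ≡ 9; bit is 1, so multiply 9·15 = 135 ≡ 27 (mod 36).
Final value: 15^3 ≡ 27 (mod 36).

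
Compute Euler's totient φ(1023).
φ(1023) = 600

φ is multiplicative, with φ(p^e) = p^e − p^(e−1). Factorise 1023 = 3 · 11 · 31. Then
  φ(1023) = (3 − 1) · (11 − 1) · (31 − 1) = 2 · 10 · 30 = 600.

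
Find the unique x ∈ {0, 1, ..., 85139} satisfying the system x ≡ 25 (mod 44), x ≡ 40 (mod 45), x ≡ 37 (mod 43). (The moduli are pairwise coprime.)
The moduli 44, 45, 43 are pairwise coprime, so by the CRT there is a unique solution mod 44·45·43 = 85140.
Solve by successive substitution. Start with x ≡ 25 (mod 44).
  Combine with x ≡ 40 (mod 45): write x = 25 + 44·t and require 25 + 44·t ≡ 40 (mod 45), i.e. 44·t ≡ 40 − 25 ≡ 15 (mod 45). Since 44^(−1) ≡ 44 (mod 45), t ≡ 44·15 ≡ 30 (mod 45). So x ≡ 25 + 44·30 = 1345 (mod 1980).
  Combine with x ≡ 37 (mod 43): write x = 1345 + 1980·t and require 1345 + 1980·t ≡ 37 (mod 43), i.e. 1980·t ≡ 37 − 1345 ≡ 25 (mod 43). Since 1980^(−1) ≡ 22 (mod 43) (1980 ≡ 2 (mod 43)), t ≡ 22·25 ≡ 34 (mod 43). So x ≡ 1345 + 1980·34 = 68665 (mod 85140).
Unique solution in [0, 85140): x = 68665.

Final answer: x ≡ 68665 (mod 85140); the representative in [0, 85140) is 68665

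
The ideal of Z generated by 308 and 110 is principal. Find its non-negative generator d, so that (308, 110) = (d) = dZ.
(308, 110) = (22); d = 22

In the PID Z, (a, b) is generated by gcd(a, b). Compute gcd(308, 110) with the extended Euclidean algorithm, tracking rows (r, s, t) with s·308 + t·110 = r:
  row A: (308, 1, 0)   [1·308 + 0·110 = 308]
  row B: (110, 0, 1)   [0·308 + 1·110 = 110]
  308 = 2·110 + 88   → row C = row A − 2·row B = (88, 1, −2)   [check: 1·308 − 2·110 = 88]
  110 = 1·88 + 22   → row D = row B − 1·row C = (22, −1, 3)   [check: −1·308 + 3·110 = 22]
  88 = 4·22 + 0   → remainder 0, stop. gcd = 22 (last nonzero row D).
So gcd(308, 110) = 22, with Bézout identity −1·308 + 3·110 = 22. Containment (⊇): the Bézout identity exhibits 22 as an element of (308, 110), giving (22) ⊆ (308, 110). Containment (⊆): since 22 | 308 and 22 | 110 (308 = 22·14, 110 = 22·5), every Z-linear combination of 308 and 110 is divisible by 22, so (308, 110) ⊆ (22). Therefore (308, 110) = (22), d = 22.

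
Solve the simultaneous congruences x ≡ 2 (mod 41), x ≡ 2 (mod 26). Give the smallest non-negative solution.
x ≡ 2 (mod 1066); the representative in [0, 1066) is 2

The moduli 41, 26 are pairwise coprime, so by the CRT there is a unique solution mod 41·26 = 1066.
Solve by successive substitution. Start with x ≡ 2 (mod 41).
  Combine with x ≡ 2 (mod 26): write x = 2 + 41·t and require 2 + 41·t ≡ 2 (mod 26), i.e. 41·t ≡ 2 − 2 ≡ 0 (mod 26). Since 41^(−1) ≡ 7 (mod 26) (41 ≡ 15 (mod 26)), t ≡ 7·0 ≡ 0 (mod 26). So x ≡ 2 + 41·0 = 2 (mod 1066).
Unique solution in [0, 1066): x = 2.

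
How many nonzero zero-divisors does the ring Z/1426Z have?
In Z/1426Z each nonzero element is either a unit (gcd with 1426 is 1) or a zero-divisor (gcd > 1). The number of units is φ(1426): factorise 1426 = 2 · 23 · 31, so φ(1426) = (2 − 1) · (23 − 1) · (31 − 1) = 1 · 22 · 30 = 660. The nonzero elements number 1426 − 1 = 1425. Hence the nonzero zero-divisors number 1425 − 660 = 765.

Final answer: Z/1426Z has 765 nonzero zero-divisors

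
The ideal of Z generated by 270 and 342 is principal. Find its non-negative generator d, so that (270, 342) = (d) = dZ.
In the PID Z, (a, b) is generated by gcd(a, b). Compute gcd(342, 270) with the extended Euclidean algorithm, tracking rows (r, s, t) with s·342 + t·270 = r:
  row A: (342, 1, 0)   [1·342 + 0·270 = 342]
  row B: (270, 0, 1)   [0·342 + 1·270 = 270]
  342 = 1·270 + 72   → row C = row A − 1·row B = (72, 1, −1)   [check: 1·342 − 1·270 = 72]
  270 = 3·72 + 54   → row D = row B − 3·row C = (54, −3, 4)   [check: −3·342 + 4·270 = 54]
  72 = 1·54 + 18   → row E = row C − 1·row D = (18, 4, −5)   [check: 4·342 − 5·270 = 18]
  54 = 3·18 + 0   → remainder 0, stop. gcd = 18 (last nonzero row E).
So gcd(270, 342) = 18, with Bézout identity 4·342 − 5·270 = 18. Containment (⊇): the Bézout identity exhibits 18 as an element of (270, 342), giving (18) ⊆ (270, 342). Containment (⊆): since 18 | 270 and 18 | 342 (270 = 18·15, 342 = 18·19), every Z-linear combination of 270 and 342 is divisible by 18, so (270, 342) ⊆ (18). Therefore (270, 342) = (18), d = 18.

Final answer: (270, 342) = (18); d = 18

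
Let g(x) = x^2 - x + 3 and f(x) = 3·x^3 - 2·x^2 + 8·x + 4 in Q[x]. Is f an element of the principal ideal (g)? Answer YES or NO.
In Q[x] the ideal (g) consists of all multiples of g, so f ∈ (g) iff g | f, i.e. iff the remainder of f on division by g is 0. Divide f by g (g is monic, so eliminate the leading term of the running remainder at each step):
  leading term 3·x^3: subtract (3·x)·g(x) = 3·x^3 - 3·x^2 + 9·x, leaving x^2 - x + 4
  leading term x^2: subtract (1)·g(x) = x^2 - x + 3, leaving 1
The remainder r(x) = 1 ≠ 0 (and deg r < deg g), so g ∤ f, i.e. f ∉ (g).

Final answer: NO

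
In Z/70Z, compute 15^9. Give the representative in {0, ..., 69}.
Use repeated squaring. Binary(9) = 1001. Walk through the bits of the exponent 9 left-to-right: at each bit after the leading one, square the running value, then multiply by 15 if the bit is 1 (always reducing mod 70):
  bit 1 = 1 (leading): start with 15.
  bit 2 = 0: square 15^2 = 225 ≡ 15 (mod 70).
  bit 3 = 0: square 15^2 = 225 ≡ 15 (mod 70).
  bit 4 = 1: square 15^2 = 225 ≡ 15; bit is 1, so multiply 15·15 = 225 ≡ 15 (mod 70).
Final value: 15^9 ≡ 15 (mod 70).

Final answer: 15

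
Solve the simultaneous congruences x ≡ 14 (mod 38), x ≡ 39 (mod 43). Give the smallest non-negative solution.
The moduli 38, 43 are pairwise coprime, so by the CRT there is a unique solution mod 38·43 = 1634.
Solve by successive substitution. Start with x ≡ 14 (mod 38).
  Combine with x ≡ 39 (mod 43): write x = 14 + 38·t and require 14 + 38·t ≡ 39 (mod 43), i.e. 38·t ≡ 39 − 14 ≡ 25 (mod 43). Since 38^(−1) ≡ 17 (mod 43), t ≡ 17·25 ≡ 38 (mod 43). So x ≡ 14 + 38·38 = 1458 (mod 1634).
Unique solution in [0, 1634): x = 1458.

Final answer: x ≡ 1458 (mod 1634); the representative in [0, 1634) is 1458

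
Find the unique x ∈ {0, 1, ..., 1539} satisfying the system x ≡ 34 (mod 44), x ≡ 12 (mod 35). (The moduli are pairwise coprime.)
The moduli 44, 35 are pairwise coprime, so by the CRT there is a unique solution mod 44·35 = 1540.
Solve by successive substitution. Start with x ≡ 34 (mod 44).
  Combine with x ≡ 12 (mod 35): write x = 34 + 44·t and require 34 + 44·t ≡ 12 (mod 35), i.e. 44·t ≡ 12 − 34 ≡ 13 (mod 35). Since 44^(−1) ≡ 4 (mod 35) (44 ≡ 9 (mod 35)), t ≡ 4·13 ≡ 17 (mod 35). So x ≡ 34 + 44·17 = 782 (mod 1540).
Unique solution in [0, 1540): x = 782.

Final answer: x ≡ 782 (mod 1540); the representative in [0, 1540) is 782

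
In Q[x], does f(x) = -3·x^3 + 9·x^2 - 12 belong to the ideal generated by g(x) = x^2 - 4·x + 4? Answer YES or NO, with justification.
In Q[x] the ideal (g) consists of all multiples of g, so f ∈ (g) iff g | f, i.e. iff the remainder of f on division by g is 0. Divide f by g (g is monic, so eliminate the leading term of the running remainder at each step):
  leading term -3·x^3: subtract (-3·x)·g(x) = -3·x^3 + 12·x^2 - 12·x, leaving -3·x^2 + 12·x - 12
  leading term -3·x^2: subtract (-3)·g(x) = -3·x^2 + 12·x - 12, leaving 0
The remainder is 0, so f(x) = g(x) · h(x) with h(x) = -3·x - 3. Hence g | f, i.e. f ∈ (g).

Final answer: YES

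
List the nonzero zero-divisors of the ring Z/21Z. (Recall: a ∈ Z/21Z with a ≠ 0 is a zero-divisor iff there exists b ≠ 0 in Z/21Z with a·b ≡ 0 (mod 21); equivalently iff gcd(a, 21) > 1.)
nonzero zero-divisors of Z/21Z = {3, 6, 7, 9, 12, 14, 15, 18}

An element a ∈ Z/21Z (with a ≠ 0) is a zero-divisor iff gcd(a, 21) > 1 (because a is a unit precisely when gcd(a, n) = 1, and in Z/nZ every nonzero, non-unit element is a zero-divisor). Scan a = 1, ..., 20 and keep those with gcd(a, 21) > 1:
  gcd(3, 21) = 3, gcd(6, 21) = 3, gcd(7, 21) = 7, gcd(9, 21) = 3, gcd(12, 21) = 3, gcd(14, 21) = 7, gcd(15, 21) = 3, gcd(18, 21) = 3.
All other a ∈ {1, ..., 20} have gcd(a, 21) = 1 and are units. So the nonzero zero-divisors are exactly the 8 values of a appearing in this scan.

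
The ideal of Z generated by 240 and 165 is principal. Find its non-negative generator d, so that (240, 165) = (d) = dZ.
(240, 165) = (15); d = 15

In the PID Z, (a, b) is generated by gcd(a, b). Compute gcd(240, 165) with the extended Euclidean algorithm, tracking rows (r, s, t) with s·240 + t·165 = r:
  row A: (240, 1, 0)   [1·240 + 0·165 = 240]
  row B: (165, 0, 1)   [0·240 + 1·165 = 165]
  240 = 1·165 + 75   → row C = row A − 1·row B = (75, 1, −1)   [check: 1·240 − 1·165 = 75]
  165 = 2·75 + 15   → row D = row B − 2·row C = (15, −2, 3)   [check: −2·240 + 3·165 = 15]
  75 = 5·15 + 0   → remainder 0, stop. gcd = 15 (last nonzero row D).
So gcd(240, 165) = 15, with Bézout identity −2·240 + 3·165 = 15. Containment (⊇): the Bézout identity exhibits 15 as an element of (240, 165), giving (15) ⊆ (240, 165). Containment (⊆): since 15 | 240 and 15 | 165 (240 = 15·16, 165 = 15·11), every Z-linear combination of 240 and 165 is divisible by 15, so (240, 165) ⊆ (15). Therefore (240, 165) = (15), d = 15.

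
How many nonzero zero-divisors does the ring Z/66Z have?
Z/66Z has 45 nonzero zero-divisors

In Z/66Z each nonzero element is either a unit (gcd with 66 is 1) or a zero-divisor (gcd > 1). The number of units is φ(66): factorise 66 = 2 · 3 · 11, so φ(66) = (2 − 1) · (3 − 1) · (11 − 1) = 1 · 2 · 10 = 20. The nonzero elements number 66 − 1 = 65. Hence the nonzero zero-divisors number 65 − 20 = 45.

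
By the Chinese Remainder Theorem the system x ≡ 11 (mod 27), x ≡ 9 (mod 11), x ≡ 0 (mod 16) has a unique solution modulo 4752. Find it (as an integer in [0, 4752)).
x ≡ 416 (mod 4752); the representative in [0, 4752) is 416

The moduli 27, 11, 16 are pairwise coprime, so by the CRT there is a unique solution mod 27·11·16 = 4752.
Solve by successive substitution. Start with x ≡ 11 (mod 27).
  Combine with x ≡ 9 (mod 11): write x = 11 + 27·t and require 11 + 27·t ≡ 9 (mod 11), i.e. 27·t ≡ 9 − 11 ≡ 9 (mod 11). Since 27^(−1) ≡ 9 (mod 11) (27 ≡ 5 (mod 11)), t ≡ 9·9 ≡ 4 (mod 11). So x ≡ 11 + 27·4 = 119 (mod 297).
  Combine with x ≡ 0 (mod 16): write x = 119 + 297·t and require 119 + 297·t ≡ 0 (mod 16), i.e. 297·t ≡ 0 − 119 ≡ 9 (mod 16). Since 297^(−1) ≡ 9 (mod 16) (297 ≡ 9 (mod 16)), t ≡ 9·9 ≡ 1 (mod 16). So x ≡ 119 + 297·1 = 416 (mod 4752).
Unique solution in [0, 4752): x = 416.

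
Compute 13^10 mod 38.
Use repeated squaring. Binary(10) = 1010. Walk through the bits of the exponent 10 left-to-right: at each bit after the leading one, square the running value, then multiply by 13 if the bit is 1 (always reducing mod 38):
  bit 1 = 1 (leading): start with 13.
  bit 2 = 0: square 13^2 = 169 ≡ 17 (mod 38).
  bit 3 = 1: square 17^2 = 289 ≡ 23; bit is 1, so multiply 23·13 = 299 ≡ 33 (mod 38).
  bit 4 = 0: square 33^2 = 1089 ≡ 25 (mod 38).
Final value: 13^10 ≡ 25 (mod 38).

Final answer: 25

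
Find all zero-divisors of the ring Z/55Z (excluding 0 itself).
nonzero zero-divisors of Z/55Z = {5, 10, 11, 15, 20, 22, 25, 30, 33, 35, 40, 44, 45, 50}

An element a ∈ Z/55Z (with a ≠ 0) is a zero-divisor iff gcd(a, 55) > 1 (because a is a unit precisely when gcd(a, n) = 1, and in Z/nZ every nonzero, non-unit element is a zero-divisor). Scan a = 1, ..., 54 and keep those with gcd(a, 55) > 1:
  gcd(5, 55) = 5, gcd(10, 55) = 5, gcd(11, 55) = 11, gcd(15, 55) = 5, gcd(20, 55) = 5, gcd(22, 55) = 11, gcd(25, 55) = 5, gcd(30, 55) = 5, gcd(33, 55) = 11, gcd(35, 55) = 5, gcd(40, 55) = 5, gcd(44, 55) = 11, gcd(45, 55) = 5, gcd(50, 55) = 5.
All other a ∈ {1, ..., 54} have gcd(a, 55) = 1 and are units. So the nonzero zero-divisors are exactly the 14 values of a appearing in this scan.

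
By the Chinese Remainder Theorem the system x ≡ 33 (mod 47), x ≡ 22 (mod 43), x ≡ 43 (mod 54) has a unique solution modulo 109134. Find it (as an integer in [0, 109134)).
x ≡ 48913 (mod 109134); the representative in [0, 109134) is 48913

The moduli 47, 43, 54 are pairwise coprime, so by the CRT there is a unique solution mod 47·43·54 = 109134.
Solve by successive substitution. Start with x ≡ 33 (mod 47).
  Combine with x ≡ 22 (mod 43): write x = 33 + 47·t and require 33 + 47·t ≡ 22 (mod 43), i.e. 47·t ≡ 22 − 33 ≡ 32 (mod 43). Since 47^(−1) ≡ 11 (mod 43) (47 ≡ 4 (mod 43)), t ≡ 11·32 ≡ 8 (mod 43). So x ≡ 33 + 47·8 = 409 (mod 2021).
  Combine with x ≡ 43 (mod 54): write x = 409 + 2021·t and require 409 + 2021·t ≡ 43 (mod 54), i.e. 2021·t ≡ 43 − 409 ≡ 12 (mod 54). Since 2021^(−1) ≡ 47 (mod 54) (2021 ≡ 23 (mod 54)), t ≡ 47·12 ≡ 24 (mod 54). So x ≡ 409 + 2021·24 = 48913 (mod 109134).
Unique solution in [0, 109134): x = 48913.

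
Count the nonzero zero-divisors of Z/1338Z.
In Z/1338Z each nonzero element is either a unit (gcd with 1338 is 1) or a zero-divisor (gcd > 1). The number of units is φ(1338): factorise 1338 = 2 · 3 · 223, so φ(1338) = (2 − 1) · (3 − 1) · (223 − 1) = 1 · 2 · 222 = 444. The nonzero elements number 1338 − 1 = 1337. Hence the nonzero zero-divisors number 1337 − 444 = 893.

Final answer: Z/1338Z has 893 nonzero zero-divisors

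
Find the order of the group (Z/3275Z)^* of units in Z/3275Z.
|(Z/3275Z)^*| = 2600

(Z/3275Z)^* consists of the classes a with gcd(a, 3275) = 1, so its order is φ(3275). φ is multiplicative, with φ(p^e) = p^e − p^(e−1). Factorise 3275 = 5^2 · 131. Then
  φ(3275) = (5^2 − 5^1) · (131 − 1) = 20 · 130 = 2600.
Thus |(Z/3275Z)^*| = 2600.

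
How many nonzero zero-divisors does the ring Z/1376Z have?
Z/1376Z has 703 nonzero zero-divisors

In Z/1376Z each nonzero element is either a unit (gcd with 1376 is 1) or a zero-divisor (gcd > 1). The number of units is φ(1376): factorise 1376 = 2^5 · 43, so φ(1376) = (2^5 − 2^4) · (43 − 1) = 16 · 42 = 672. The nonzero elements number 1376 − 1 = 1375. Hence the nonzero zero-divisors number 1375 − 672 = 703.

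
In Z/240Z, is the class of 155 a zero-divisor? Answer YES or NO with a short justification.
YES

gcd(155, 240) = 5 > 1, so 155 is not a unit in Z/240Z. In Z/nZ every nonzero non-unit is a zero-divisor: explicitly, take b = 240/gcd = 48 ≠ 0 (mod 240); then 155·48 = 7440 = 31·240, i.e. 155·48 ≡ 0 (mod 240). So 155 is a zero-divisor.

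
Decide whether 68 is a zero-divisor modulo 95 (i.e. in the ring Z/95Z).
NO

gcd(68, 95) = 1, so 68 is a unit in Z/95Z (it has a multiplicative inverse). A unit cannot be a zero-divisor: if 68·b ≡ 0 then multiplying both sides by 68^(−1) gives b ≡ 0. So 68 is not a zero-divisor.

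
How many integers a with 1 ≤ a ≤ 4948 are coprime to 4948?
2472

The number of a ∈ {1, ..., 4948} with gcd(a, 4948) = 1 is by definition Euler's totient φ(4948). φ is multiplicative, with φ(p^e) = p^e − p^(e−1). Factorise 4948 = 2^2 · 1237. Then
  φ(4948) = (2^2 − 2^1) · (1237 − 1) = 2 · 1236 = 2472.
So there are 2472 such integers.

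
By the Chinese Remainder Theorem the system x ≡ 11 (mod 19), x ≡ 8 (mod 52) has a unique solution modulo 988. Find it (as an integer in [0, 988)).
The moduli 19, 52 are pairwise coprime, so by the CRT there is a unique solution mod 19·52 = 988.
Solve by successive substitution. Start with x ≡ 11 (mod 19).
  Combine with x ≡ 8 (mod 52): write x = 11 + 19·t and require 11 + 19·t ≡ 8 (mod 52), i.e. 19·t ≡ 8 − 11 ≡ 49 (mod 52). Since 19^(−1) ≡ 11 (mod 52), t ≡ 11·49 ≡ 19 (mod 52). So x ≡ 11 + 19·19 = 372 (mod 988).
Unique solution in [0, 988): x = 372.

Final answer: x ≡ 372 (mod 988); the representative in [0, 988) is 372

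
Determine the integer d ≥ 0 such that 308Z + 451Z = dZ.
(308, 451) = (11); d = 11

In the PID Z, (a, b) is generated by gcd(a, b). Compute gcd(451, 308) with the extended Euclidean algorithm, tracking rows (r, s, t) with s·451 + t·308 = r:
  row A: (451, 1, 0)   [1·451 + 0·308 = 451]
  row B: (308, 0, 1)   [0·451 + 1·308 = 308]
  451 = 1·308 + 143   → row C = row A − 1·row B = (143, 1, −1)   [check: 1·451 − 1·308 = 143]
  308 = 2·143 + 22   → row D = row B − 2·row C = (22, −2, 3)   [check: −2·451 + 3·308 = 22]
  143 = 6·22 + 11   → row E = row C − 6·row D = (11, 13, −19)   [check: 13·451 − 19·308 = 11]
  22 = 2·11 + 0   → remainder 0, stop. gcd = 11 (last nonzero row E).
So gcd(308, 451) = 11, with Bézout identity 13·451 − 19·308 = 11. Containment (⊇): the Bézout identity exhibits 11 as an element of (308, 451), giving (11) ⊆ (308, 451). Containment (⊆): since 11 | 308 and 11 | 451 (308 = 11·28, 451 = 11·41), every Z-linear combination of 308 and 451 is divisible by 11, so (308, 451) ⊆ (11). Therefore (308, 451) = (11), d = 11.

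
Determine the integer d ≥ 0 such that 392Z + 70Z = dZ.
In the PID Z, (a, b) is generated by gcd(a, b). Compute gcd(392, 70) with the extended Euclidean algorithm, tracking rows (r, s, t) with s·392 + t·70 = r:
  row A: (392, 1, 0)   [1·392 + 0·70 = 392]
  row B: (70, 0, 1)   [0·392 + 1·70 = 70]
  392 = 5·70 + 42   → row C = row A − 5·row B = (42, 1, −5)   [check: 1·392 − 5·70 = 42]
  70 = 1·42 + 28   → row D = row B − 1·row C = (28, −1, 6)   [check: −1·392 + 6·70 = 28]
  42 = 1·28 + 14   → row E = row C − 1·row D = (14, 2, −11)   [check: 2·392 − 11·70 = 14]
  28 = 2·14 + 0   → remainder 0, stop. gcd = 14 (last nonzero row E).
So gcd(392, 70) = 14, with Bézout identity 2·392 − 11·70 = 14. Containment (⊇): the Bézout identity exhibits 14 as an element of (392, 70), giving (14) ⊆ (392, 70). Containment (⊆): since 14 | 392 and 14 | 70 (392 = 14·28, 70 = 14·5), every Z-linear combination of 392 and 70 is divisible by 14, so (392, 70) ⊆ (14). Therefore (392, 70) = (14), d = 14.

Final answer: (392, 70) = (14); d = 14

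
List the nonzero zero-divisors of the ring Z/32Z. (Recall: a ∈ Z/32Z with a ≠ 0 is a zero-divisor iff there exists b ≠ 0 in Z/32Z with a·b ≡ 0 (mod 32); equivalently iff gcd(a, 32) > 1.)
An element a ∈ Z/32Z (with a ≠ 0) is a zero-divisor iff gcd(a, 32) > 1 (because a is a unit precisely when gcd(a, n) = 1, and in Z/nZ every nonzero, non-unit element is a zero-divisor). Scan a = 1, ..., 31 and keep those with gcd(a, 32) > 1:
  gcd(2, 32) = 2, gcd(4, 32) = 4, gcd(6, 32) = 2, gcd(8, 32) = 8, gcd(10, 32) = 2, gcd(12, 32) = 4, gcd(14, 32) = 2, gcd(16, 32) = 16, gcd(18, 32) = 2, gcd(20, 32) = 4, gcd(22, 32) = 2, gcd(24, 32) = 8, gcd(26, 32) = 2, gcd(28, 32) = 4, gcd(30, 32) = 2.
All other a ∈ {1, ..., 31} have gcd(a, 32) = 1 and are units. So the nonzero zero-divisors are exactly the 15 values of a appearing in this scan.

Final answer: nonzero zero-divisors of Z/32Z = {2, 4, 6, 8, 10, 12, 14, 16, 18, 20, 22, 24, 26, 28, 30}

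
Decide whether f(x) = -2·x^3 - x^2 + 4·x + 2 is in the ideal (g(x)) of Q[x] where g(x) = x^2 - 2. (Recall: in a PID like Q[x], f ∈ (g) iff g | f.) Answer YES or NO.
YES

In Q[x] the ideal (g) consists of all multiples of g, so f ∈ (g) iff g | f, i.e. iff the remainder of f on division by g is 0. Divide f by g (g is monic, so eliminate the leading term of the running remainder at each step):
  leading term -2·x^3: subtract (-2·x)·g(x) = -2·x^3 + 4·x, leaving 2 - x^2
  leading term -x^2: subtract (-1)·g(x) = 2 - x^2, leaving 0
The remainder is 0, so f(x) = g(x) · h(x) with h(x) = -2·x - 1. Hence g | f, i.e. f ∈ (g).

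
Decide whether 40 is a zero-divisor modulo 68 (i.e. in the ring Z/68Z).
YES

gcd(40, 68) = 4 > 1, so 40 is not a unit in Z/68Z. In Z/nZ every nonzero non-unit is a zero-divisor: explicitly, take b = 68/gcd = 17 ≠ 0 (mod 68); then 40·17 = 680 = 10·68, i.e. 40·17 ≡ 0 (mod 68). So 40 is a zero-divisor.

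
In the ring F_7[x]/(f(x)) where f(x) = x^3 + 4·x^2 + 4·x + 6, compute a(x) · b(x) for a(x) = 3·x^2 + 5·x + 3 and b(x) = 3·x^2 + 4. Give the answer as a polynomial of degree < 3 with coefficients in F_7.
a · b ≡ 6·x^2 + x + 5 (mod f(x))

Multiply as integer polynomials: a · b = 9·x^4 + 15·x^3 + 21·x^2 + 20·x + 12. Reducing coefficients mod 7: a · b ≡ 2·x^4 + x^3 + 6·x + 5. Now divide by f(x) = x^3 + 4·x^2 + 4·x + 6 in F_7[x], eliminating the leading term at each step:
  leading term 2·x^4: subtract (2·x)·f(x) = 2·x^4 + x^3 + x^2 + 5·x, leaving 6·x^2 + x + 5 (coefficients mod 7)
The degree is now < 3, so this is the remainder. Hence a · b ≡ 6·x^2 + x + 5 in F_7[x]/(f).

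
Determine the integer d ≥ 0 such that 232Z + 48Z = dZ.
In the PID Z, (a, b) is generated by gcd(a, b). Compute gcd(232, 48) with the extended Euclidean algorithm, tracking rows (r, s, t) with s·232 + t·48 = r:
  row A: (232, 1, 0)   [1·232 + 0·48 = 232]
  row B: (48, 0, 1)   [0·232 + 1·48 = 48]
  232 = 4·48 + 40   → row C = row A − 4·row B = (40, 1, −4)   [check: 1·232 − 4·48 = 40]
  48 = 1·40 + 8   → row D = row B − 1·row C = (8, −1, 5)   [check: −1·232 + 5·48 = 8]
  40 = 5·8 + 0   → remainder 0, stop. gcd = 8 (last nonzero row D).
So gcd(232, 48) = 8, with Bézout identity −1·232 + 5·48 = 8. Containment (⊇): the Bézout identity exhibits 8 as an element of (232, 48), giving (8) ⊆ (232, 48). Containment (⊆): since 8 | 232 and 8 | 48 (232 = 8·29, 48 = 8·6), every Z-linear combination of 232 and 48 is divisible by 8, so (232, 48) ⊆ (8). Therefore (232, 48) = (8), d = 8.

Final answer: (232, 48) = (8); d = 8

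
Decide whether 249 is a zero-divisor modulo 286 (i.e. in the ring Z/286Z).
gcd(249, 286) = 1, so 249 is a unit in Z/286Z (it has a multiplicative inverse). A unit cannot be a zero-divisor: if 249·b ≡ 0 then multiplying both sides by 249^(−1) gives b ≡ 0. So 249 is not a zero-divisor.

Final answer: NO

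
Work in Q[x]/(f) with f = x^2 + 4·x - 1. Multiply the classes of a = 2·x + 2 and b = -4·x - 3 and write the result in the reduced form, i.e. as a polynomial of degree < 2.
First multiply in Q[x] without reducing: a · b = -8·x^2 - 14·x - 6. Now divide by f(x) = x^2 + 4·x - 1, eliminating the leading term at each step:
  leading term -8·x^2: subtract (-8)·f(x) = -8·x^2 - 32·x + 8, leaving 18·x - 14
The degree is now < 2, so this is the remainder. Hence a · b ≡ 18·x - 14 in Q[x]/(f).

Final answer: a · b ≡ 18·x - 14 (mod f(x))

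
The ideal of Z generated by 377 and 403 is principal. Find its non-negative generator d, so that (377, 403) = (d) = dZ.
In the PID Z, (a, b) is generated by gcd(a, b). Compute gcd(403, 377) with the extended Euclidean algorithm, tracking rows (r, s, t) with s·403 + t·377 = r:
  row A: (403, 1, 0)   [1·403 + 0·377 = 403]
  row B: (377, 0, 1)   [0·403 + 1·377 = 377]
  403 = 1·377 + 26   → row C = row A − 1·row B = (26, 1, −1)   [check: 1·403 − 1·377 = 26]
  377 = 14·26 + 13   → row D = row B − 14·row C = (13, −14, 15)   [check: −14·403 + 15·377 = 13]
  26 = 2·13 + 0   → remainder 0, stop. gcd = 13 (last nonzero row D).
So gcd(377, 403) = 13, with Bézout identity −14·403 + 15·377 = 13. Containment (⊇): the Bézout identity exhibits 13 as an element of (377, 403), giving (13) ⊆ (377, 403). Containment (⊆): since 13 | 377 and 13 | 403 (377 = 13·29, 403 = 13·31), every Z-linear combination of 377 and 403 is divisible by 13, so (377, 403) ⊆ (13). Therefore (377, 403) = (13), d = 13.

Final answer: (377, 403) = (13); d = 13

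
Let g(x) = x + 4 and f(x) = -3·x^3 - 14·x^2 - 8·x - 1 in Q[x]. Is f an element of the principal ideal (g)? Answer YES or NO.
In Q[x] the ideal (g) consists of all multiples of g, so f ∈ (g) iff g | f, i.e. iff the remainder of f on division by g is 0. Divide f by g (g is monic, so eliminate the leading term of the running remainder at each step):
  leading term -3·x^3: subtract (-3·x^2)·g(x) = -3·x^3 - 12·x^2, leaving -2·x^2 - 8·x - 1
  leading term -2·x^2: subtract (-2·x)·g(x) = -2·x^2 - 8·x, leaving -1
The remainder r(x) = -1 ≠ 0 (and deg r < deg g), so g ∤ f, i.e. f ∉ (g).

Final answer: NO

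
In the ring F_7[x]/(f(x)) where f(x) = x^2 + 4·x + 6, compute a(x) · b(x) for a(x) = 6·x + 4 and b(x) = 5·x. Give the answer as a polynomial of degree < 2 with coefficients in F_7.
Multiply as integer polynomials: a · b = 30·x^2 + 20·x. Reducing coefficients mod 7: a · b ≡ 2·x^2 + 6·x. Now divide by f(x) = x^2 + 4·x + 6 in F_7[x], eliminating the leading term at each step:
  leading term 2·x^2: subtract (2)·f(x) = 2·x^2 + x + 5, leaving 5·x + 2 (coefficients mod 7)
The degree is now < 2, so this is the remainder. Hence a · b ≡ 5·x + 2 in F_7[x]/(f).

Final answer: a · b ≡ 5·x + 2 (mod f(x))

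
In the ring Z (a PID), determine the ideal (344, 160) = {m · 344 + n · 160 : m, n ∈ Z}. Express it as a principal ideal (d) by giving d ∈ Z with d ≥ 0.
In the PID Z, (a, b) is generated by gcd(a, b). Compute gcd(344, 160) with the extended Euclidean algorithm, tracking rows (r, s, t) with s·344 + t·160 = r:
  row A: (344, 1, 0)   [1·344 + 0·160 = 344]
  row B: (160, 0, 1)   [0·344 + 1·160 = 160]
  344 = 2·160 + 24   → row C = row A − 2·row B = (24, 1, −2)   [check: 1·344 − 2·160 = 24]
  160 = 6·24 + 16   → row D = row B − 6·row C = (16, −6, 13)   [check: −6·344 + 13·160 = 16]
  24 = 1·16 + 8   → row E = row C − 1·row D = (8, 7, −15)   [check: 7·344 − 15·160 = 8]
  16 = 2·8 + 0   → remainder 0, stop. gcd = 8 (last nonzero row E).
So gcd(344, 160) = 8, with Bézout identity 7·344 − 15·160 = 8. Containment (⊇): the Bézout identity exhibits 8 as an element of (344, 160), giving (8) ⊆ (344, 160). Containment (⊆): since 8 | 344 and 8 | 160 (344 = 8·43, 160 = 8·20), every Z-linear combination of 344 and 160 is divisible by 8, so (344, 160) ⊆ (8). Therefore (344, 160) = (8), d = 8.

Final answer: (344, 160) = (8); d = 8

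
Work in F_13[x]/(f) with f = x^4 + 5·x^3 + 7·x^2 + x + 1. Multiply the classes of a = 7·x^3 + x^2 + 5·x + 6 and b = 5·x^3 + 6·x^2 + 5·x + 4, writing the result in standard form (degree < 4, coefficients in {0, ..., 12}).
a · b ≡ x^3 + 12·x^2 + 3·x + 5 (mod f(x))

Multiply as integer polynomials: a · b = 35·x^6 + 47·x^5 + 66·x^4 + 93·x^3 + 65·x^2 + 50·x + 24. Reducing coefficients mod 13: a · b ≡ 9·x^6 + 8·x^5 + x^4 + 2·x^3 + 11·x + 11. Now divide by f(x) = x^4 + 5·x^3 + 7·x^2 + x + 1 in F_13[x], eliminating the leading term at each step:
  leading term 9·x^6: subtract (9·x^2)·f(x) = 9·x^6 + 6·x^5 + 11·x^4 + 9·x^3 + 9·x^2, leaving 2·x^5 + 3·x^4 + 6·x^3 + 4·x^2 + 11·x + 11 (coefficients mod 13)
  leading term 2·x^5: subtract (2·x)·f(x) = 2·x^5 + 10·x^4 + x^3 + 2·x^2 + 2·x, leaving 6·x^4 + 5·x^3 + 2·x^2 + 9·x + 11 (coefficients mod 13)
  leading term 6·x^4: subtract (6)·f(x) = 6·x^4 + 4·x^3 + 3·x^2 + 6·x + 6, leaving x^3 + 12·x^2 + 3·x + 5 (coefficients mod 13)
The degree is now < 4, so this is the remainder. Hence a · b ≡ x^3 + 12·x^2 + 3·x + 5 in F_13[x]/(f).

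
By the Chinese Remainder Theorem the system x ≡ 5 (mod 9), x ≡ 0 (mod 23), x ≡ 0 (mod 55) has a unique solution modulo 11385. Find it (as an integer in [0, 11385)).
x ≡ 1265 (mod 11385); the representative in [0, 11385) is 1265

The moduli 9, 23, 55 are pairwise coprime, so by the CRT there is a unique solution mod 9·23·55 = 11385.
Solve by successive substitution. Start with x ≡ 5 (mod 9).
  Combine with x ≡ 0 (mod 23): write x = 5 + 9·t and require 5 + 9·t ≡ 0 (mod 23), i.e. 9·t ≡ 0 − 5 ≡ 18 (mod 23). Since 9^(−1) ≡ 18 (mod 23), t ≡ 18·18 ≡ 2 (mod 23). So x ≡ 5 + 9·2 = 23 (mod 207).
  Combine with x ≡ 0 (mod 55): write x = 23 + 207·t and require 23 + 207·t ≡ 0 (mod 55), i.e. 207·t ≡ 0 − 23 ≡ 32 (mod 55). Since 207^(−1) ≡ 38 (mod 55) (207 ≡ 42 (mod 55)), t ≡ 38·32 ≡ 6 (mod 55). So x ≡ 23 + 207·6 = 1265 (mod 11385).
Unique solution in [0, 11385): x = 1265.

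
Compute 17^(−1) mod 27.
Apply the extended Euclidean algorithm to (27, 17), tracking rows (r, s, t) with s·27 + t·17 = r. Each division r_prev = q·r_cur + r_new produces the new row as (previous row) − q·(current row):
  row A: (27, 1, 0)   [1·27 + 0·17 = 27]
  row B: (17, 0, 1)   [0·27 + 1·17 = 17]
  27 = 1·17 + 10   → row C = row A − 1·row B = (10, 1, −1)   [check: 1·27 − 1·17 = 10]
  17 = 1·10 + 7   → row D = row B − 1·row C = (7, −1, 2)   [check: −1·27 + 2·17 = 7]
  10 = 1·7 + 3   → row E = row C − 1·row D = (3, 2, −3)   [check: 2·27 − 3·17 = 3]
  7 = 2·3 + 1   → row F = row D − 2·row E = (1, −5, 8)   [check: −5·27 + 8·17 = 1]
  3 = 3·1 + 0   → remainder 0, stop. gcd = 1 (last nonzero row F).
The gcd is 1, so 17 is invertible mod 27. The last nonzero row gives −5·27 + 8·17 = 1, so t = 8. So 17^(−1) ≡ 8 (mod 27). Verify: 17 · 8 = 136 ≡ 1 (mod 27). ✓

Final answer: 17^(−1) ≡ 8 (mod 27)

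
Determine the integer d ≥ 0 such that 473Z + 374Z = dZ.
In the PID Z, (a, b) is generated by gcd(a, b). Compute gcd(473, 374) with the extended Euclidean algorithm, tracking rows (r, s, t) with s·473 + t·374 = r:
  row A: (473, 1, 0)   [1·473 + 0·374 = 473]
  row B: (374, 0, 1)   [0·473 + 1·374 = 374]
  473 = 1·374 + 99   → row C = row A − 1·row B = (99, 1, −1)   [check: 1·473 − 1·374 = 99]
  374 = 3·99 + 77   → row D = row B − 3·row C = (77, −3, 4)   [check: −3·473 + 4·374 = 77]
  99 = 1·77 + 22   → row E = row C − 1·row D = (22, 4, −5)   [check: 4·473 − 5·374 = 22]
  77 = 3·22 + 11   → row F = row D − 3·row E = (11, −15, 19)   [check: −15·473 + 19·374 = 11]
  22 = 2·11 + 0   → remainder 0, stop. gcd = 11 (last nonzero row F).
So gcd(473, 374) = 11, with Bézout identity −15·473 + 19·374 = 11. Containment (⊇): the Bézout identity exhibits 11 as an element of (473, 374), giving (11) ⊆ (473, 374). Containment (⊆): since 11 | 473 and 11 | 374 (473 = 11·43, 374 = 11·34), every Z-linear combination of 473 and 374 is divisible by 11, so (473, 374) ⊆ (11). Therefore (473, 374) = (11), d = 11.

Final answer: (473, 374) = (11); d = 11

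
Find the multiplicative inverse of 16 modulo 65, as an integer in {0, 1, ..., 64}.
Apply the extended Euclidean algorithm to (65, 16), tracking rows (r, s, t) with s·65 + t·16 = r. Each division r_prev = q·r_cur + r_new produces the new row as (previous row) − q·(current row):
  row A: (65, 1, 0)   [1·65 + 0·16 = 65]
  row B: (16, 0, 1)   [0·65 + 1·16 = 16]
  65 = 4·16 + 1   → row C = row A − 4·row B = (1, 1, −4)   [check: 1·65 − 4·16 = 1]
  16 = 16·1 + 0   → remainder 0, stop. gcd = 1 (last nonzero row C).
The gcd is 1, so 16 is invertible mod 65. The last nonzero row gives 1·65 − 4·16 = 1, so t = −4. So 16^(−1) ≡ −4 ≡ 61 (mod 65). Verify: 16 · 61 = 976 ≡ 1 (mod 65). ✓

Final answer: 16^(−1) ≡ 61 (mod 65)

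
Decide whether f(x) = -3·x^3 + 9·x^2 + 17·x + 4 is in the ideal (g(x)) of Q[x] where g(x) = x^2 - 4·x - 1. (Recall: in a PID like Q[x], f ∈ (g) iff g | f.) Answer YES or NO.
In Q[x] the ideal (g) consists of all multiples of g, so f ∈ (g) iff g | f, i.e. iff the remainder of f on division by g is 0. Divide f by g (g is monic, so eliminate the leading term of the running remainder at each step):
  leading term -3·x^3: subtract (-3·x)·g(x) = -3·x^3 + 12·x^2 + 3·x, leaving -3·x^2 + 14·x + 4
  leading term -3·x^2: subtract (-3)·g(x) = -3·x^2 + 12·x + 3, leaving 2·x + 1
The remainder r(x) = 2·x + 1 ≠ 0 (and deg r < deg g), so g ∤ f, i.e. f ∉ (g).

Final answer: NO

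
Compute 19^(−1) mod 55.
Apply the extended Euclidean algorithm to (55, 19), tracking rows (r, s, t) with s·55 + t·19 = r. Each division r_prev = q·r_cur + r_new produces the new row as (previous row) − q·(current row):
  row A: (55, 1, 0)   [1·55 + 0·19 = 55]
  row B: (19, 0, 1)   [0·55 + 1·19 = 19]
  55 = 2·19 + 17   → row C = row A − 2·row B = (17, 1, −2)   [check: 1·55 − 2·19 = 17]
  19 = 1·17 + 2   → row D = row B − 1·row C = (2, −1, 3)   [check: −1·55 + 3·19 = 2]
  17 = 8·2 + 1   → row E = row C − 8·row D = (1, 9, −26)   [check: 9·55 − 26·19 = 1]
  2 = 2·1 + 0   → remainder 0, stop. gcd = 1 (last nonzero row E).
The gcd is 1, so 19 is invertible mod 55. The last nonzero row gives 9·55 − 26·19 = 1, so t = −26. So 19^(−1) ≡ −26 ≡ 29 (mod 55). Verify: 19 · 29 = 551 ≡ 1 (mod 55). ✓

Final answer: 19^(−1) ≡ 29 (mod 55)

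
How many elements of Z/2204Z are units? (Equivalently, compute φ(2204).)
Z/2204Z has φ(2204) = 1008 units

An element a ∈ Z/2204Z is a unit iff gcd(a, 2204) = 1, so the number of units is φ(2204). φ is multiplicative, with φ(p^e) = p^e − p^(e−1). Factorise 2204 = 2^2 · 19 · 29. Then
  φ(2204) = (2^2 − 2^1) · (19 − 1) · (29 − 1) = 2 · 18 · 28 = 1008.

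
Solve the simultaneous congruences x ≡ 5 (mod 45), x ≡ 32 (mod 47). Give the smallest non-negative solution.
The moduli 45, 47 are pairwise coprime, so by the CRT there is a unique solution mod 45·47 = 2115.
Solve by successive substitution. Start with x ≡ 5 (mod 45).
  Combine with x ≡ 32 (mod 47): write x = 5 + 45·t and require 5 + 45·t ≡ 32 (mod 47), i.e. 45·t ≡ 32 − 5 ≡ 27 (mod 47). Since 45^(−1) ≡ 23 (mod 47), t ≡ 23·27 ≡ 10 (mod 47). So x ≡ 5 + 45·10 = 455 (mod 2115).
Unique solution in [0, 2115): x = 455.

Final answer: x ≡ 455 (mod 2115); the representative in [0, 2115) is 455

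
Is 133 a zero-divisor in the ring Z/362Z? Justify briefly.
gcd(133, 362) = 1, so 133 is a unit in Z/362Z (it has a multiplicative inverse). A unit cannot be a zero-divisor: if 133·b ≡ 0 then multiplying both sides by 133^(−1) gives b ≡ 0. So 133 is not a zero-divisor.

Final answer: NO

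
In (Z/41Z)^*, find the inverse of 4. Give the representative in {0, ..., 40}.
4^(−1) ≡ 31 (mod 41)

Apply the extended Euclidean algorithm to (41, 4), tracking rows (r, s, t) with s·41 + t·4 = r. Each division r_prev = q·r_cur + r_new produces the new row as (previous row) − q·(current row):
  row A: (41, 1, 0)   [1·41 + 0·4 = 41]
  row B: (4, 0, 1)   [0·41 + 1·4 = 4]
  41 = 10·4 + 1   → row C = row A − 10·row B = (1, 1, −10)   [check: 1·41 − 10·4 = 1]
  4 = 4·1 + 0   → remainder 0, stop. gcd = 1 (last nonzero row C).
The gcd is 1, so 4 is invertible mod 41. The last nonzero row gives 1·41 − 10·4 = 1, so t = −10. So 4^(−1) ≡ −10 ≡ 31 (mod 41). Verify: 4 · 31 = 124 ≡ 1 (mod 41). ✓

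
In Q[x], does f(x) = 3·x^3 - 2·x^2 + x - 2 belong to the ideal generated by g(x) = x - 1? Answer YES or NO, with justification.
YES

In Q[x] the ideal (g) consists of all multiples of g, so f ∈ (g) iff g | f, i.e. iff the remainder of f on division by g is 0. Divide f by g (g is monic, so eliminate the leading term of the running remainder at each step):
  leading term 3·x^3: subtract (3·x^2)·g(x) = 3·x^3 - 3·x^2, leaving x^2 + x - 2
  leading term x^2: subtract (x)·g(x) = x^2 - x, leaving 2·x - 2
  leading term 2·x: subtract (2)·g(x) = 2·x - 2, leaving 0
The remainder is 0, so f(x) = g(x) · h(x) with h(x) = 3·x^2 + x + 2. Hence g | f, i.e. f ∈ (g).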